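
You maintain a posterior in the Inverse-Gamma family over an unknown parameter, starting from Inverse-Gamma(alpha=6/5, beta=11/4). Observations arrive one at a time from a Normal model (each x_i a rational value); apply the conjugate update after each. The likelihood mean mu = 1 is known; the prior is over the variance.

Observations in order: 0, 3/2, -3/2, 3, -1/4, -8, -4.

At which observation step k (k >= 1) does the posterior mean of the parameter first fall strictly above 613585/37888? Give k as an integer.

obs 1: x=0 → posterior Inverse-Gamma(17/10, 13/4)
obs 2: x=3/2 → posterior Inverse-Gamma(11/5, 27/8)
obs 3: x=-3/2 → posterior Inverse-Gamma(27/10, 13/2)
obs 4: x=3 → posterior Inverse-Gamma(16/5, 17/2)
obs 5: x=-1/4 → posterior Inverse-Gamma(37/10, 297/32)
obs 6: x=-8 → posterior Inverse-Gamma(21/5, 1593/32)
obs 7: x=-4 → posterior Inverse-Gamma(47/10, 1993/32)

k = 7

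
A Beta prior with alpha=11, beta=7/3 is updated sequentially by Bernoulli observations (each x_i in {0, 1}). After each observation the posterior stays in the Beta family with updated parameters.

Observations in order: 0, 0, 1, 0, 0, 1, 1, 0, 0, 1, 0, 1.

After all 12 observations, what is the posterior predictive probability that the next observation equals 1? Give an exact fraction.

obs 1: x=0 → posterior Beta(11, 10/3)
obs 2: x=0 → posterior Beta(11, 13/3)
obs 3: x=1 → posterior Beta(12, 13/3)
obs 4: x=0 → posterior Beta(12, 16/3)
obs 5: x=0 → posterior Beta(12, 19/3)
obs 6: x=1 → posterior Beta(13, 19/3)
obs 7: x=1 → posterior Beta(14, 19/3)
obs 8: x=0 → posterior Beta(14, 22/3)
obs 9: x=0 → posterior Beta(14, 25/3)
obs 10: x=1 → posterior Beta(15, 25/3)
obs 11: x=0 → posterior Beta(15, 28/3)
obs 12: x=1 → posterior Beta(16, 28/3)

12/19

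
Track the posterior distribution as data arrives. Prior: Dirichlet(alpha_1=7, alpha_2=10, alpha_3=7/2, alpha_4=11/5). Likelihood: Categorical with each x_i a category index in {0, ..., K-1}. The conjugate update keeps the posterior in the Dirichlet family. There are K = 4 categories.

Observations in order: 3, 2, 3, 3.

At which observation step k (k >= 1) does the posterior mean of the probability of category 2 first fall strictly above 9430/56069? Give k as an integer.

obs 1: x=3 → posterior Dirichlet(7, 10, 7/2, 16/5)
obs 2: x=2 → posterior Dirichlet(7, 10, 9/2, 16/5)
obs 3: x=3 → posterior Dirichlet(7, 10, 9/2, 21/5)
obs 4: x=3 → posterior Dirichlet(7, 10, 9/2, 26/5)

k = 2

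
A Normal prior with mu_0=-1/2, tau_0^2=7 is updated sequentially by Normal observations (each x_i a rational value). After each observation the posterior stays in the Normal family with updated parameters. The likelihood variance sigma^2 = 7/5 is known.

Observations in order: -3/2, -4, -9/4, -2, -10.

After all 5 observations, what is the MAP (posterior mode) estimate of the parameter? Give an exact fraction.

obs 1: x=-3/2 → posterior Normal(-4/3, 7/6)
obs 2: x=-4 → posterior Normal(-28/11, 7/11)
obs 3: x=-9/4 → posterior Normal(-157/64, 7/16)
obs 4: x=-2 → posterior Normal(-197/84, 1/3)
obs 5: x=-10 → posterior Normal(-397/104, 7/26)

-397/104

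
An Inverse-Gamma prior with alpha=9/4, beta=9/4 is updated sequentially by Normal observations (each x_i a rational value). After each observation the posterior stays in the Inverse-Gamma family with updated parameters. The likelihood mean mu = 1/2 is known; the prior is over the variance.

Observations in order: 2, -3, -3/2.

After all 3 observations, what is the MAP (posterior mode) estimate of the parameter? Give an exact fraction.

obs 1: x=2 → posterior Inverse-Gamma(11/4, 27/8)
obs 2: x=-3 → posterior Inverse-Gamma(13/4, 19/2)
obs 3: x=-3/2 → posterior Inverse-Gamma(15/4, 23/2)

46/19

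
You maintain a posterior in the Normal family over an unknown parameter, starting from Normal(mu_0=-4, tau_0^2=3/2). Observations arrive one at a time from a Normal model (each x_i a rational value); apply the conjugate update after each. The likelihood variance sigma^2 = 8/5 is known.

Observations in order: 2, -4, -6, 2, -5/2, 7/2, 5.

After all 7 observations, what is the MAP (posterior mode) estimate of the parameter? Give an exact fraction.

-64/121

obs 1: x=2 → posterior Normal(-34/31, 24/31)
obs 2: x=-4 → posterior Normal(-47/23, 12/23)
obs 3: x=-6 → posterior Normal(-184/61, 24/61)
obs 4: x=2 → posterior Normal(-77/38, 6/19)
obs 5: x=-5/2 → posterior Normal(-383/182, 24/91)
obs 6: x=7/2 → posterior Normal(-139/106, 12/53)
obs 7: x=5 → posterior Normal(-64/121, 24/121)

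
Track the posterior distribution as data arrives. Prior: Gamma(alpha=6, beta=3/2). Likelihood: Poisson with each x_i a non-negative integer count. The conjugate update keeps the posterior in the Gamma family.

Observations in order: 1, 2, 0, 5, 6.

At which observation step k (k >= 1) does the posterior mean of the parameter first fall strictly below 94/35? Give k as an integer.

k = 2

obs 1: x=1 → posterior Gamma(7, 5/2)
obs 2: x=2 → posterior Gamma(9, 7/2)
obs 3: x=0 → posterior Gamma(9, 9/2)
obs 4: x=5 → posterior Gamma(14, 11/2)
obs 5: x=6 → posterior Gamma(20, 13/2)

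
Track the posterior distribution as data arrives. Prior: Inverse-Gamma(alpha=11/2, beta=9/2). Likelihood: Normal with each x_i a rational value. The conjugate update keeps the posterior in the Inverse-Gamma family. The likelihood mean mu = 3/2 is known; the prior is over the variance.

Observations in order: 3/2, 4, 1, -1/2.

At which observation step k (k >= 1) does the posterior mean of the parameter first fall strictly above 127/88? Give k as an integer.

k = 4

obs 1: x=3/2 → posterior Inverse-Gamma(6, 9/2)
obs 2: x=4 → posterior Inverse-Gamma(13/2, 61/8)
obs 3: x=1 → posterior Inverse-Gamma(7, 31/4)
obs 4: x=-1/2 → posterior Inverse-Gamma(15/2, 39/4)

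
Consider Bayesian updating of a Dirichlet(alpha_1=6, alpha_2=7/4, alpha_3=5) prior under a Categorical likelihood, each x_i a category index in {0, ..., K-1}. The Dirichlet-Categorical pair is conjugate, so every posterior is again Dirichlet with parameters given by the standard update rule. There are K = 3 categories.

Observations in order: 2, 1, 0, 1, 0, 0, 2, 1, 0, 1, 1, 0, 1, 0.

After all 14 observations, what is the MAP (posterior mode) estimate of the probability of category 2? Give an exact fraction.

24/95

obs 1: x=2 → posterior Dirichlet(6, 7/4, 6)
obs 2: x=1 → posterior Dirichlet(6, 11/4, 6)
obs 3: x=0 → posterior Dirichlet(7, 11/4, 6)
obs 4: x=1 → posterior Dirichlet(7, 15/4, 6)
obs 5: x=0 → posterior Dirichlet(8, 15/4, 6)
obs 6: x=0 → posterior Dirichlet(9, 15/4, 6)
obs 7: x=2 → posterior Dirichlet(9, 15/4, 7)
obs 8: x=1 → posterior Dirichlet(9, 19/4, 7)
obs 9: x=0 → posterior Dirichlet(10, 19/4, 7)
obs 10: x=1 → posterior Dirichlet(10, 23/4, 7)
obs 11: x=1 → posterior Dirichlet(10, 27/4, 7)
obs 12: x=0 → posterior Dirichlet(11, 27/4, 7)
obs 13: x=1 → posterior Dirichlet(11, 31/4, 7)
obs 14: x=0 → posterior Dirichlet(12, 31/4, 7)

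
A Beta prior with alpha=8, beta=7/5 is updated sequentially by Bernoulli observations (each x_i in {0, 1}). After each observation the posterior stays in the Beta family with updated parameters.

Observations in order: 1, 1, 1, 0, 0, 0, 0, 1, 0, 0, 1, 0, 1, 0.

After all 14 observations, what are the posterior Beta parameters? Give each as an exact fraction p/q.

obs 1: x=1 → posterior Beta(9, 7/5)
obs 2: x=1 → posterior Beta(10, 7/5)
obs 3: x=1 → posterior Beta(11, 7/5)
obs 4: x=0 → posterior Beta(11, 12/5)
obs 5: x=0 → posterior Beta(11, 17/5)
obs 6: x=0 → posterior Beta(11, 22/5)
obs 7: x=0 → posterior Beta(11, 27/5)
obs 8: x=1 → posterior Beta(12, 27/5)
obs 9: x=0 → posterior Beta(12, 32/5)
obs 10: x=0 → posterior Beta(12, 37/5)
obs 11: x=1 → posterior Beta(13, 37/5)
obs 12: x=0 → posterior Beta(13, 42/5)
obs 13: x=1 → posterior Beta(14, 42/5)
obs 14: x=0 → posterior Beta(14, 47/5)

alpha=14, beta=47/5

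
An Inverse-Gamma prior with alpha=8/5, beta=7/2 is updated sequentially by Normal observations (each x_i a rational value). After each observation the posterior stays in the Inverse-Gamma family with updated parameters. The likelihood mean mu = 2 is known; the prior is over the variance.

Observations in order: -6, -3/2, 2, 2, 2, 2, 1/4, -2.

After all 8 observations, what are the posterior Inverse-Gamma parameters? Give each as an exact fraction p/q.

alpha=28/5, beta=1637/32

obs 1: x=-6 → posterior Inverse-Gamma(21/10, 71/2)
obs 2: x=-3/2 → posterior Inverse-Gamma(13/5, 333/8)
obs 3: x=2 → posterior Inverse-Gamma(31/10, 333/8)
obs 4: x=2 → posterior Inverse-Gamma(18/5, 333/8)
obs 5: x=2 → posterior Inverse-Gamma(41/10, 333/8)
obs 6: x=2 → posterior Inverse-Gamma(23/5, 333/8)
obs 7: x=1/4 → posterior Inverse-Gamma(51/10, 1381/32)
obs 8: x=-2 → posterior Inverse-Gamma(28/5, 1637/32)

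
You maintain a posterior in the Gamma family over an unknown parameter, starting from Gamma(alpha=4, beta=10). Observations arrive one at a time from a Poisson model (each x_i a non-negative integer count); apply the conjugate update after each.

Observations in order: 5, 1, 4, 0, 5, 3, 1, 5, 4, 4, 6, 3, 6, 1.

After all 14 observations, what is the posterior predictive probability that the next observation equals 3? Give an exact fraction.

obs 1: x=5 → posterior Gamma(9, 11)
obs 2: x=1 → posterior Gamma(10, 12)
obs 3: x=4 → posterior Gamma(14, 13)
obs 4: x=0 → posterior Gamma(14, 14)
obs 5: x=5 → posterior Gamma(19, 15)
obs 6: x=3 → posterior Gamma(22, 16)
obs 7: x=1 → posterior Gamma(23, 17)
obs 8: x=5 → posterior Gamma(28, 18)
obs 9: x=4 → posterior Gamma(32, 19)
obs 10: x=4 → posterior Gamma(36, 20)
obs 11: x=6 → posterior Gamma(42, 21)
obs 12: x=3 → posterior Gamma(45, 22)
obs 13: x=6 → posterior Gamma(51, 23)
obs 14: x=1 → posterior Gamma(52, 24)

14638827448492439597280791004850745394328010914434909437511835680915119407104/77037197775489434122239117703397092741524065928615527809597551822662353515625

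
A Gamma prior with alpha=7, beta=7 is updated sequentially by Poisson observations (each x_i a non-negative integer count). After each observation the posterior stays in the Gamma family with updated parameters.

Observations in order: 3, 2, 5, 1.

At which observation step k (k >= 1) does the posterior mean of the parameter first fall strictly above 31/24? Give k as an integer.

obs 1: x=3 → posterior Gamma(10, 8)
obs 2: x=2 → posterior Gamma(12, 9)
obs 3: x=5 → posterior Gamma(17, 10)
obs 4: x=1 → posterior Gamma(18, 11)

k = 2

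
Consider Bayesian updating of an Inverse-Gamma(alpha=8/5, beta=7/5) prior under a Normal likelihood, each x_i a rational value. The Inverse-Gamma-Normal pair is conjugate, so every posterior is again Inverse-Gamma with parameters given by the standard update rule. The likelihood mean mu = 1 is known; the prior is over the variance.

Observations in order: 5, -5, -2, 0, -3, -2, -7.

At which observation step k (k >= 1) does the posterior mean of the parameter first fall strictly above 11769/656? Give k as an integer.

k = 7

obs 1: x=5 → posterior Inverse-Gamma(21/10, 47/5)
obs 2: x=-5 → posterior Inverse-Gamma(13/5, 137/5)
obs 3: x=-2 → posterior Inverse-Gamma(31/10, 319/10)
obs 4: x=0 → posterior Inverse-Gamma(18/5, 162/5)
obs 5: x=-3 → posterior Inverse-Gamma(41/10, 202/5)
obs 6: x=-2 → posterior Inverse-Gamma(23/5, 449/10)
obs 7: x=-7 → posterior Inverse-Gamma(51/10, 769/10)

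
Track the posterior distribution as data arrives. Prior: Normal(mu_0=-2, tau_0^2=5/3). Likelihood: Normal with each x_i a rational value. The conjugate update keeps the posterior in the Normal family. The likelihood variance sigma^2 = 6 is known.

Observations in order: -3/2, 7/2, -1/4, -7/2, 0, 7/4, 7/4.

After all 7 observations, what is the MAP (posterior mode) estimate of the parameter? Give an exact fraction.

-109/212

obs 1: x=-3/2 → posterior Normal(-87/46, 30/23)
obs 2: x=7/2 → posterior Normal(-13/14, 15/14)
obs 3: x=-1/4 → posterior Normal(-109/132, 10/11)
obs 4: x=-7/2 → posterior Normal(-179/152, 15/19)
obs 5: x=0 → posterior Normal(-179/172, 30/43)
obs 6: x=7/4 → posterior Normal(-3/4, 5/8)
obs 7: x=7/4 → posterior Normal(-109/212, 30/53)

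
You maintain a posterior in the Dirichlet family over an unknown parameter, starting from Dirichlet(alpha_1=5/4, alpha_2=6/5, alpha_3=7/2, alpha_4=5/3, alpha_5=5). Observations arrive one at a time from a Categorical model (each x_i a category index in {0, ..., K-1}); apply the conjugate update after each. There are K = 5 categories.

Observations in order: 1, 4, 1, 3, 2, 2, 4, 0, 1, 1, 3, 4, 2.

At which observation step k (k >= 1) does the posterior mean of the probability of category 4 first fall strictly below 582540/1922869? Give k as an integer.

obs 1: x=1 → posterior Dirichlet(5/4, 11/5, 7/2, 5/3, 5)
obs 2: x=4 → posterior Dirichlet(5/4, 11/5, 7/2, 5/3, 6)
obs 3: x=1 → posterior Dirichlet(5/4, 16/5, 7/2, 5/3, 6)
obs 4: x=3 → posterior Dirichlet(5/4, 16/5, 7/2, 8/3, 6)
obs 5: x=2 → posterior Dirichlet(5/4, 16/5, 9/2, 8/3, 6)
obs 6: x=2 → posterior Dirichlet(5/4, 16/5, 11/2, 8/3, 6)
obs 7: x=4 → posterior Dirichlet(5/4, 16/5, 11/2, 8/3, 7)
obs 8: x=0 → posterior Dirichlet(9/4, 16/5, 11/2, 8/3, 7)
obs 9: x=1 → posterior Dirichlet(9/4, 21/5, 11/2, 8/3, 7)
obs 10: x=1 → posterior Dirichlet(9/4, 26/5, 11/2, 8/3, 7)
obs 11: x=3 → posterior Dirichlet(9/4, 26/5, 11/2, 11/3, 7)
obs 12: x=4 → posterior Dirichlet(9/4, 26/5, 11/2, 11/3, 8)
obs 13: x=2 → posterior Dirichlet(9/4, 26/5, 13/2, 11/3, 8)

k = 11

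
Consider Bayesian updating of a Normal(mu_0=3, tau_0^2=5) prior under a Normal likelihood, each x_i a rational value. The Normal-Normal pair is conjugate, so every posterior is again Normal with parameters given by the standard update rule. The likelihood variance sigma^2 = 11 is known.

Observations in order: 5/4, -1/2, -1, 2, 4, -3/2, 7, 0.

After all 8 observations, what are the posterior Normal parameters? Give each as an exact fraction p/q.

mu_0=7/4, tau_0^2=55/51

obs 1: x=5/4 → posterior Normal(157/64, 55/16)
obs 2: x=-1/2 → posterior Normal(7/4, 55/21)
obs 3: x=-1 → posterior Normal(127/104, 55/26)
obs 4: x=2 → posterior Normal(167/124, 55/31)
obs 5: x=4 → posterior Normal(247/144, 55/36)
obs 6: x=-3/2 → posterior Normal(217/164, 55/41)
obs 7: x=7 → posterior Normal(357/184, 55/46)
obs 8: x=0 → posterior Normal(7/4, 55/51)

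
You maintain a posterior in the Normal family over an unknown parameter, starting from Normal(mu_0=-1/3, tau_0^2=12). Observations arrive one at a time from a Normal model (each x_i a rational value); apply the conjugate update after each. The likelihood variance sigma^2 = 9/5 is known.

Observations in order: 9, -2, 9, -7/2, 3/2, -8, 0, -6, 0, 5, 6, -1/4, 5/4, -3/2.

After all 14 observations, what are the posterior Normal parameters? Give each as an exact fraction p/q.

mu_0=209/283, tau_0^2=36/283

obs 1: x=9 → posterior Normal(179/23, 36/23)
obs 2: x=-2 → posterior Normal(139/43, 36/43)
obs 3: x=9 → posterior Normal(319/63, 4/7)
obs 4: x=-7/2 → posterior Normal(3, 36/83)
obs 5: x=3/2 → posterior Normal(279/103, 36/103)
obs 6: x=-8 → posterior Normal(119/123, 12/41)
obs 7: x=0 → posterior Normal(119/143, 36/143)
obs 8: x=-6 → posterior Normal(-1/163, 36/163)
obs 9: x=0 → posterior Normal(-1/183, 12/61)
obs 10: x=5 → posterior Normal(99/203, 36/203)
obs 11: x=6 → posterior Normal(219/223, 36/223)
obs 12: x=-1/4 → posterior Normal(214/243, 4/27)
obs 13: x=5/4 → posterior Normal(239/263, 36/263)
obs 14: x=-3/2 → posterior Normal(209/283, 36/283)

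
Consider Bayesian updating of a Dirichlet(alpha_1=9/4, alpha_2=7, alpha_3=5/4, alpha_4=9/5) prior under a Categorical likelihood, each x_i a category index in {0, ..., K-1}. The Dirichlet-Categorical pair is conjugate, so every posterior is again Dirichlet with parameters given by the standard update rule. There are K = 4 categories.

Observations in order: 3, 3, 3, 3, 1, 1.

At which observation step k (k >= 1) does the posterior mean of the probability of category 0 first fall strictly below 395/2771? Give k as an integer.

obs 1: x=3 → posterior Dirichlet(9/4, 7, 5/4, 14/5)
obs 2: x=3 → posterior Dirichlet(9/4, 7, 5/4, 19/5)
obs 3: x=3 → posterior Dirichlet(9/4, 7, 5/4, 24/5)
obs 4: x=3 → posterior Dirichlet(9/4, 7, 5/4, 29/5)
obs 5: x=1 → posterior Dirichlet(9/4, 8, 5/4, 29/5)
obs 6: x=1 → posterior Dirichlet(9/4, 9, 5/4, 29/5)

k = 4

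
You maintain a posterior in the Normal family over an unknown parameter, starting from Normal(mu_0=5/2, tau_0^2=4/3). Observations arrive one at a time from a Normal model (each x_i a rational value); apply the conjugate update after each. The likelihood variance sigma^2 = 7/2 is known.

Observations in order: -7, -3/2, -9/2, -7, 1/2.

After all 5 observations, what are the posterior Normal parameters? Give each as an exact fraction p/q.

obs 1: x=-7 → posterior Normal(-7/58, 28/29)
obs 2: x=-3/2 → posterior Normal(-31/74, 28/37)
obs 3: x=-9/2 → posterior Normal(-103/90, 28/45)
obs 4: x=-7 → posterior Normal(-215/106, 28/53)
obs 5: x=1/2 → posterior Normal(-207/122, 28/61)

mu_0=-207/122, tau_0^2=28/61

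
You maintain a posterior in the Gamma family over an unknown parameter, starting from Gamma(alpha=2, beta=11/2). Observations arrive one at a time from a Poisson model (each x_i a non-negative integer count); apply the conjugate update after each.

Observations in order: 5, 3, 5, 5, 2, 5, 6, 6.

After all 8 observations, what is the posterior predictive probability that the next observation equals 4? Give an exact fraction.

119193696515213206152027981224894869390900187846110621830793440/764036153800772120872870975100124317697618171874295185415695589

obs 1: x=5 → posterior Gamma(7, 13/2)
obs 2: x=3 → posterior Gamma(10, 15/2)
obs 3: x=5 → posterior Gamma(15, 17/2)
obs 4: x=5 → posterior Gamma(20, 19/2)
obs 5: x=2 → posterior Gamma(22, 21/2)
obs 6: x=5 → posterior Gamma(27, 23/2)
obs 7: x=6 → posterior Gamma(33, 25/2)
obs 8: x=6 → posterior Gamma(39, 27/2)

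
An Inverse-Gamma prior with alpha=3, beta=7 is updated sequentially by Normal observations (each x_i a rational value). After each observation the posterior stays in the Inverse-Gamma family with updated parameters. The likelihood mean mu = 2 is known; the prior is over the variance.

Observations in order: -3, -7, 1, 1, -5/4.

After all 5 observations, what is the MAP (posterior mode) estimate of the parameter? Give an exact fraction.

2121/208

obs 1: x=-3 → posterior Inverse-Gamma(7/2, 39/2)
obs 2: x=-7 → posterior Inverse-Gamma(4, 60)
obs 3: x=1 → posterior Inverse-Gamma(9/2, 121/2)
obs 4: x=1 → posterior Inverse-Gamma(5, 61)
obs 5: x=-5/4 → posterior Inverse-Gamma(11/2, 2121/32)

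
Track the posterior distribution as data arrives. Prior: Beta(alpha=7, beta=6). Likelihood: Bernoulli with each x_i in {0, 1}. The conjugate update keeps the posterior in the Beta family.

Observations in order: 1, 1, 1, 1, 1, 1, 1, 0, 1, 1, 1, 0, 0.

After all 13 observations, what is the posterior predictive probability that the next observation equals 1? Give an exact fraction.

obs 1: x=1 → posterior Beta(8, 6)
obs 2: x=1 → posterior Beta(9, 6)
obs 3: x=1 → posterior Beta(10, 6)
obs 4: x=1 → posterior Beta(11, 6)
obs 5: x=1 → posterior Beta(12, 6)
obs 6: x=1 → posterior Beta(13, 6)
obs 7: x=1 → posterior Beta(14, 6)
obs 8: x=0 → posterior Beta(14, 7)
obs 9: x=1 → posterior Beta(15, 7)
obs 10: x=1 → posterior Beta(16, 7)
obs 11: x=1 → posterior Beta(17, 7)
obs 12: x=0 → posterior Beta(17, 8)
obs 13: x=0 → posterior Beta(17, 9)

17/26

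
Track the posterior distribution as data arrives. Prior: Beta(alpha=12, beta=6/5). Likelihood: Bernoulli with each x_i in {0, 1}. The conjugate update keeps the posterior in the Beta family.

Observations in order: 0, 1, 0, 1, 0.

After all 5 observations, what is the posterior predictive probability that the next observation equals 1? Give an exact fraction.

10/13

obs 1: x=0 → posterior Beta(12, 11/5)
obs 2: x=1 → posterior Beta(13, 11/5)
obs 3: x=0 → posterior Beta(13, 16/5)
obs 4: x=1 → posterior Beta(14, 16/5)
obs 5: x=0 → posterior Beta(14, 21/5)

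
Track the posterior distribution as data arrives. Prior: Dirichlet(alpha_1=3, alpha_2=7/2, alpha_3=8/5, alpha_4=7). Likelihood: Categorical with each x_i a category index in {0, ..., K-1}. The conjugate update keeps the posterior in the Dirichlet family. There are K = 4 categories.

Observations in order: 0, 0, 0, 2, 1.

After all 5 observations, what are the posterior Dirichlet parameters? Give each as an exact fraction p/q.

obs 1: x=0 → posterior Dirichlet(4, 7/2, 8/5, 7)
obs 2: x=0 → posterior Dirichlet(5, 7/2, 8/5, 7)
obs 3: x=0 → posterior Dirichlet(6, 7/2, 8/5, 7)
obs 4: x=2 → posterior Dirichlet(6, 7/2, 13/5, 7)
obs 5: x=1 → posterior Dirichlet(6, 9/2, 13/5, 7)

alpha_1=6, alpha_2=9/2, alpha_3=13/5, alpha_4=7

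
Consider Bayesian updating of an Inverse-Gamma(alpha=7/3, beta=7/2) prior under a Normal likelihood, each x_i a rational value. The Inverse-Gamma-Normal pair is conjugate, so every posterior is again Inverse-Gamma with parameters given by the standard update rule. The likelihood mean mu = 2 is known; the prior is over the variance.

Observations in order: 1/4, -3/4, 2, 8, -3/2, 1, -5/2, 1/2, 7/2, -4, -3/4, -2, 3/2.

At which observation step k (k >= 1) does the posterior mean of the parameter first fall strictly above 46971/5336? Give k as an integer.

k = 7

obs 1: x=1/4 → posterior Inverse-Gamma(17/6, 161/32)
obs 2: x=-3/4 → posterior Inverse-Gamma(10/3, 141/16)
obs 3: x=2 → posterior Inverse-Gamma(23/6, 141/16)
obs 4: x=8 → posterior Inverse-Gamma(13/3, 429/16)
obs 5: x=-3/2 → posterior Inverse-Gamma(29/6, 527/16)
obs 6: x=1 → posterior Inverse-Gamma(16/3, 535/16)
obs 7: x=-5/2 → posterior Inverse-Gamma(35/6, 697/16)
obs 8: x=1/2 → posterior Inverse-Gamma(19/3, 715/16)
obs 9: x=7/2 → posterior Inverse-Gamma(41/6, 733/16)
obs 10: x=-4 → posterior Inverse-Gamma(22/3, 1021/16)
obs 11: x=-3/4 → posterior Inverse-Gamma(47/6, 2163/32)
obs 12: x=-2 → posterior Inverse-Gamma(25/3, 2419/32)
obs 13: x=3/2 → posterior Inverse-Gamma(53/6, 2423/32)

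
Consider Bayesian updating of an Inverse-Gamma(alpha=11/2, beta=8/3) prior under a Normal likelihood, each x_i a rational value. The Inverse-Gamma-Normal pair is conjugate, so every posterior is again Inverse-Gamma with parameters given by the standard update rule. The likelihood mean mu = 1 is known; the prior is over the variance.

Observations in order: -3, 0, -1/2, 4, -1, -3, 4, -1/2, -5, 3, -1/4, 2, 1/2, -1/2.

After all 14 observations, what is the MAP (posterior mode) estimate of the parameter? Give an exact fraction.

5275/1296

obs 1: x=-3 → posterior Inverse-Gamma(6, 32/3)
obs 2: x=0 → posterior Inverse-Gamma(13/2, 67/6)
obs 3: x=-1/2 → posterior Inverse-Gamma(7, 295/24)
obs 4: x=4 → posterior Inverse-Gamma(15/2, 403/24)
obs 5: x=-1 → posterior Inverse-Gamma(8, 451/24)
obs 6: x=-3 → posterior Inverse-Gamma(17/2, 643/24)
obs 7: x=4 → posterior Inverse-Gamma(9, 751/24)
obs 8: x=-1/2 → posterior Inverse-Gamma(19/2, 389/12)
obs 9: x=-5 → posterior Inverse-Gamma(10, 605/12)
obs 10: x=3 → posterior Inverse-Gamma(21/2, 629/12)
obs 11: x=-1/4 → posterior Inverse-Gamma(11, 5107/96)
obs 12: x=2 → posterior Inverse-Gamma(23/2, 5155/96)
obs 13: x=1/2 → posterior Inverse-Gamma(12, 5167/96)
obs 14: x=-1/2 → posterior Inverse-Gamma(25/2, 5275/96)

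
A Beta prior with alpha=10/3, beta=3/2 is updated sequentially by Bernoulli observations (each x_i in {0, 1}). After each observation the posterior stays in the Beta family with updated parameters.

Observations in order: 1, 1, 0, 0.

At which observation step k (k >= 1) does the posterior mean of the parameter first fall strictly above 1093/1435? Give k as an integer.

k = 2

obs 1: x=1 → posterior Beta(13/3, 3/2)
obs 2: x=1 → posterior Beta(16/3, 3/2)
obs 3: x=0 → posterior Beta(16/3, 5/2)
obs 4: x=0 → posterior Beta(16/3, 7/2)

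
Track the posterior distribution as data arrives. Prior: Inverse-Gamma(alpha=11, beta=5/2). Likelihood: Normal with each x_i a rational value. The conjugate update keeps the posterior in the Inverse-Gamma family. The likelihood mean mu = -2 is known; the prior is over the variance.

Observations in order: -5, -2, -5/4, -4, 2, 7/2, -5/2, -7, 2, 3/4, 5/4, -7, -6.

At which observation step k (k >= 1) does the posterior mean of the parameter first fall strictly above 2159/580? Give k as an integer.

obs 1: x=-5 → posterior Inverse-Gamma(23/2, 7)
obs 2: x=-2 → posterior Inverse-Gamma(12, 7)
obs 3: x=-5/4 → posterior Inverse-Gamma(25/2, 233/32)
obs 4: x=-4 → posterior Inverse-Gamma(13, 297/32)
obs 5: x=2 → posterior Inverse-Gamma(27/2, 553/32)
obs 6: x=7/2 → posterior Inverse-Gamma(14, 1037/32)
obs 7: x=-5/2 → posterior Inverse-Gamma(29/2, 1041/32)
obs 8: x=-7 → posterior Inverse-Gamma(15, 1441/32)
obs 9: x=2 → posterior Inverse-Gamma(31/2, 1697/32)
obs 10: x=3/4 → posterior Inverse-Gamma(16, 909/16)
obs 11: x=5/4 → posterior Inverse-Gamma(33/2, 1987/32)
obs 12: x=-7 → posterior Inverse-Gamma(17, 2387/32)
obs 13: x=-6 → posterior Inverse-Gamma(35/2, 2643/32)

k = 10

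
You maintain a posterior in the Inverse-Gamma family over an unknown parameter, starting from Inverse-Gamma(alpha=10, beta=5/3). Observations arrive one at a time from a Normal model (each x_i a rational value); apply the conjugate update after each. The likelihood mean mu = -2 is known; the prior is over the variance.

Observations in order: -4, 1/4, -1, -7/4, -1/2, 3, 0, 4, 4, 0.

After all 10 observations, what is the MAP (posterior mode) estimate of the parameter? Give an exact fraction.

2897/768

obs 1: x=-4 → posterior Inverse-Gamma(21/2, 11/3)
obs 2: x=1/4 → posterior Inverse-Gamma(11, 595/96)
obs 3: x=-1 → posterior Inverse-Gamma(23/2, 643/96)
obs 4: x=-7/4 → posterior Inverse-Gamma(12, 323/48)
obs 5: x=-1/2 → posterior Inverse-Gamma(25/2, 377/48)
obs 6: x=3 → posterior Inverse-Gamma(13, 977/48)
obs 7: x=0 → posterior Inverse-Gamma(27/2, 1073/48)
obs 8: x=4 → posterior Inverse-Gamma(14, 1937/48)
obs 9: x=4 → posterior Inverse-Gamma(29/2, 2801/48)
obs 10: x=0 → posterior Inverse-Gamma(15, 2897/48)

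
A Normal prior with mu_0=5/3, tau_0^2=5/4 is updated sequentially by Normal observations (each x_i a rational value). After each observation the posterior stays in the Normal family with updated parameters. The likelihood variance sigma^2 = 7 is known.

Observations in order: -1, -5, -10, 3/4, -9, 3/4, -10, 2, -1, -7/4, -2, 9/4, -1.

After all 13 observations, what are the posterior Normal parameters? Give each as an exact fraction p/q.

mu_0=-385/279, tau_0^2=35/93

obs 1: x=-1 → posterior Normal(125/99, 35/33)
obs 2: x=-5 → posterior Normal(25/57, 35/38)
obs 3: x=-10 → posterior Normal(-100/129, 35/43)
obs 4: x=3/4 → posterior Normal(-355/576, 35/48)
obs 5: x=-9 → posterior Normal(-895/636, 35/53)
obs 6: x=3/4 → posterior Normal(-425/348, 35/58)
obs 7: x=-10 → posterior Normal(-725/378, 5/9)
obs 8: x=2 → posterior Normal(-665/408, 35/68)
obs 9: x=-1 → posterior Normal(-695/438, 35/73)
obs 10: x=-7/4 → posterior Normal(-115/72, 35/78)
obs 11: x=-2 → posterior Normal(-1615/996, 35/83)
obs 12: x=9/4 → posterior Normal(-185/132, 35/88)
obs 13: x=-1 → posterior Normal(-385/279, 35/93)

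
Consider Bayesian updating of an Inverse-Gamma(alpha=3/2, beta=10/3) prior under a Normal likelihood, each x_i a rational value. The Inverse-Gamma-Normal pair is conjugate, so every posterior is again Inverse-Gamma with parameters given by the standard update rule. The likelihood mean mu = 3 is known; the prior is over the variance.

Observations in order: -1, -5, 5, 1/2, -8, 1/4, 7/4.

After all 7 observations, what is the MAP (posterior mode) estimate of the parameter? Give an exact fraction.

5449/288

obs 1: x=-1 → posterior Inverse-Gamma(2, 34/3)
obs 2: x=-5 → posterior Inverse-Gamma(5/2, 130/3)
obs 3: x=5 → posterior Inverse-Gamma(3, 136/3)
obs 4: x=1/2 → posterior Inverse-Gamma(7/2, 1163/24)
obs 5: x=-8 → posterior Inverse-Gamma(4, 2615/24)
obs 6: x=1/4 → posterior Inverse-Gamma(9/2, 10823/96)
obs 7: x=7/4 → posterior Inverse-Gamma(5, 5449/48)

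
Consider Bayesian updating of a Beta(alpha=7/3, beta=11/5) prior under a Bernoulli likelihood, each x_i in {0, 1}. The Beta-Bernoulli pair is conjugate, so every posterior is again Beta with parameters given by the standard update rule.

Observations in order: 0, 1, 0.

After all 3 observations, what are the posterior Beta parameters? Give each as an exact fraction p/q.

obs 1: x=0 → posterior Beta(7/3, 16/5)
obs 2: x=1 → posterior Beta(10/3, 16/5)
obs 3: x=0 → posterior Beta(10/3, 21/5)

alpha=10/3, beta=21/5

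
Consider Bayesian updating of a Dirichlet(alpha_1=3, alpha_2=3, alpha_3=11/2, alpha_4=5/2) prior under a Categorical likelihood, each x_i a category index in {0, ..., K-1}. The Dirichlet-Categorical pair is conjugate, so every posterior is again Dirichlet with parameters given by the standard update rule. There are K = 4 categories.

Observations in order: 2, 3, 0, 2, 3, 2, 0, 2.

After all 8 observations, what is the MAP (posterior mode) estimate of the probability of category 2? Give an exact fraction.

17/36

obs 1: x=2 → posterior Dirichlet(3, 3, 13/2, 5/2)
obs 2: x=3 → posterior Dirichlet(3, 3, 13/2, 7/2)
obs 3: x=0 → posterior Dirichlet(4, 3, 13/2, 7/2)
obs 4: x=2 → posterior Dirichlet(4, 3, 15/2, 7/2)
obs 5: x=3 → posterior Dirichlet(4, 3, 15/2, 9/2)
obs 6: x=2 → posterior Dirichlet(4, 3, 17/2, 9/2)
obs 7: x=0 → posterior Dirichlet(5, 3, 17/2, 9/2)
obs 8: x=2 → posterior Dirichlet(5, 3, 19/2, 9/2)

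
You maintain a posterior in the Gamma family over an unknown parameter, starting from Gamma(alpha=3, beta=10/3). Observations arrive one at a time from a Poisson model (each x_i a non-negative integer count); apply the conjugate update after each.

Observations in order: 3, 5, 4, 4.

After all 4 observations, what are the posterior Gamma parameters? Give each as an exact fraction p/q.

obs 1: x=3 → posterior Gamma(6, 13/3)
obs 2: x=5 → posterior Gamma(11, 16/3)
obs 3: x=4 → posterior Gamma(15, 19/3)
obs 4: x=4 → posterior Gamma(19, 22/3)

alpha=19, beta=22/3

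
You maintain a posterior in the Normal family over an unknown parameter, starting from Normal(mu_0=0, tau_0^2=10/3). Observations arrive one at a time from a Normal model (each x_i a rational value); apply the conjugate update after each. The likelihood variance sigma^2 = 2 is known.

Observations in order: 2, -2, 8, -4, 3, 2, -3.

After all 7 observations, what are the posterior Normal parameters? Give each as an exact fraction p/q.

mu_0=15/19, tau_0^2=5/19

obs 1: x=2 → posterior Normal(5/4, 5/4)
obs 2: x=-2 → posterior Normal(0, 10/13)
obs 3: x=8 → posterior Normal(20/9, 5/9)
obs 4: x=-4 → posterior Normal(20/23, 10/23)
obs 5: x=3 → posterior Normal(5/4, 5/14)
obs 6: x=2 → posterior Normal(15/11, 10/33)
obs 7: x=-3 → posterior Normal(15/19, 5/19)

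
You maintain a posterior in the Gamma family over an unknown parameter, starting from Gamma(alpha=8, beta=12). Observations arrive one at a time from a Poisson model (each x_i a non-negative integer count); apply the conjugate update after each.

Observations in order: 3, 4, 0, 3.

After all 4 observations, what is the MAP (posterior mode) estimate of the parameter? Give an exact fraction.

17/16

obs 1: x=3 → posterior Gamma(11, 13)
obs 2: x=4 → posterior Gamma(15, 14)
obs 3: x=0 → posterior Gamma(15, 15)
obs 4: x=3 → posterior Gamma(18, 16)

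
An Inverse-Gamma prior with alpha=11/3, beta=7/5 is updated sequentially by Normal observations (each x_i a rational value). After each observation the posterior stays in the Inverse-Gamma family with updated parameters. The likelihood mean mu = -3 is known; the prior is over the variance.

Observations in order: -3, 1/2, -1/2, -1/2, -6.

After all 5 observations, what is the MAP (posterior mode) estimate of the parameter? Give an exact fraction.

obs 1: x=-3 → posterior Inverse-Gamma(25/6, 7/5)
obs 2: x=1/2 → posterior Inverse-Gamma(14/3, 301/40)
obs 3: x=-1/2 → posterior Inverse-Gamma(31/6, 213/20)
obs 4: x=-1/2 → posterior Inverse-Gamma(17/3, 551/40)
obs 5: x=-6 → posterior Inverse-Gamma(37/6, 731/40)

51/20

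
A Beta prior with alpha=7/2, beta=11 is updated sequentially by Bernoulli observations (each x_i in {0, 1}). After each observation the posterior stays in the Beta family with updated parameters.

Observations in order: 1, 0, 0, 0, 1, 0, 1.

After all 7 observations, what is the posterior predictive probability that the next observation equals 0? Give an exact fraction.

30/43

obs 1: x=1 → posterior Beta(9/2, 11)
obs 2: x=0 → posterior Beta(9/2, 12)
obs 3: x=0 → posterior Beta(9/2, 13)
obs 4: x=0 → posterior Beta(9/2, 14)
obs 5: x=1 → posterior Beta(11/2, 14)
obs 6: x=0 → posterior Beta(11/2, 15)
obs 7: x=1 → posterior Beta(13/2, 15)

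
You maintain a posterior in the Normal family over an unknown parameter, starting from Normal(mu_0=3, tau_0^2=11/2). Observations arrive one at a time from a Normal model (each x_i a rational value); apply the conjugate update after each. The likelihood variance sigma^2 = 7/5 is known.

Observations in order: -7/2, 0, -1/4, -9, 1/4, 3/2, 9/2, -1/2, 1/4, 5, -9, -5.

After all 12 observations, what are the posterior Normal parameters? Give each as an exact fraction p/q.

mu_0=-3297/2696, tau_0^2=77/674

obs 1: x=-7/2 → posterior Normal(-301/138, 77/69)
obs 2: x=0 → posterior Normal(-301/248, 77/124)
obs 3: x=-1/4 → posterior Normal(-657/716, 77/179)
obs 4: x=-9 → posterior Normal(-293/104, 77/234)
obs 5: x=1/4 → posterior Normal(-1291/578, 77/289)
obs 6: x=3/2 → posterior Normal(-563/344, 77/344)
obs 7: x=9/2 → posterior Normal(-631/798, 11/57)
obs 8: x=-1/2 → posterior Normal(-343/454, 77/454)
obs 9: x=1/4 → posterior Normal(-1317/2036, 77/509)
obs 10: x=5 → posterior Normal(-217/2256, 77/564)
obs 11: x=-9 → posterior Normal(-2197/2476, 77/619)
obs 12: x=-5 → posterior Normal(-3297/2696, 77/674)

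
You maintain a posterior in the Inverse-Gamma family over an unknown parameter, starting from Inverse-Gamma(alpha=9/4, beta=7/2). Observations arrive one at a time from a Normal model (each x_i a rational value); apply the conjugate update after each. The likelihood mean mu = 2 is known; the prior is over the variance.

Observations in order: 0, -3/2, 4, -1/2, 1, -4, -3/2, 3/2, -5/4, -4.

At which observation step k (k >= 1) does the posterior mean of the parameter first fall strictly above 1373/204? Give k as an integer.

k = 6

obs 1: x=0 → posterior Inverse-Gamma(11/4, 11/2)
obs 2: x=-3/2 → posterior Inverse-Gamma(13/4, 93/8)
obs 3: x=4 → posterior Inverse-Gamma(15/4, 109/8)
obs 4: x=-1/2 → posterior Inverse-Gamma(17/4, 67/4)
obs 5: x=1 → posterior Inverse-Gamma(19/4, 69/4)
obs 6: x=-4 → posterior Inverse-Gamma(21/4, 141/4)
obs 7: x=-3/2 → posterior Inverse-Gamma(23/4, 331/8)
obs 8: x=3/2 → posterior Inverse-Gamma(25/4, 83/2)
obs 9: x=-5/4 → posterior Inverse-Gamma(27/4, 1497/32)
obs 10: x=-4 → posterior Inverse-Gamma(29/4, 2073/32)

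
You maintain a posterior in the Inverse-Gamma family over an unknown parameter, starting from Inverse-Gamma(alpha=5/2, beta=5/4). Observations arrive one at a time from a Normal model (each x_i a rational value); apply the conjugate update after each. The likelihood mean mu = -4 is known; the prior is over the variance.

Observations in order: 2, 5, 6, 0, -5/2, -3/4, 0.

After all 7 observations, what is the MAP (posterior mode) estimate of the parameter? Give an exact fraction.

4229/224

obs 1: x=2 → posterior Inverse-Gamma(3, 77/4)
obs 2: x=5 → posterior Inverse-Gamma(7/2, 239/4)
obs 3: x=6 → posterior Inverse-Gamma(4, 439/4)
obs 4: x=0 → posterior Inverse-Gamma(9/2, 471/4)
obs 5: x=-5/2 → posterior Inverse-Gamma(5, 951/8)
obs 6: x=-3/4 → posterior Inverse-Gamma(11/2, 3973/32)
obs 7: x=0 → posterior Inverse-Gamma(6, 4229/32)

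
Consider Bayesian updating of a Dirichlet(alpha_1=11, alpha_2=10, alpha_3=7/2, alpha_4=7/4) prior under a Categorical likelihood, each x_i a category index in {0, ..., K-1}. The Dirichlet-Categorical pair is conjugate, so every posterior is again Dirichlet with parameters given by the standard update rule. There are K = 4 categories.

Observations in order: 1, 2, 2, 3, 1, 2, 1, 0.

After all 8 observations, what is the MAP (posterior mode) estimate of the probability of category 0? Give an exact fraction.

obs 1: x=1 → posterior Dirichlet(11, 11, 7/2, 7/4)
obs 2: x=2 → posterior Dirichlet(11, 11, 9/2, 7/4)
obs 3: x=2 → posterior Dirichlet(11, 11, 11/2, 7/4)
obs 4: x=3 → posterior Dirichlet(11, 11, 11/2, 11/4)
obs 5: x=1 → posterior Dirichlet(11, 12, 11/2, 11/4)
obs 6: x=2 → posterior Dirichlet(11, 12, 13/2, 11/4)
obs 7: x=1 → posterior Dirichlet(11, 13, 13/2, 11/4)
obs 8: x=0 → posterior Dirichlet(12, 13, 13/2, 11/4)

4/11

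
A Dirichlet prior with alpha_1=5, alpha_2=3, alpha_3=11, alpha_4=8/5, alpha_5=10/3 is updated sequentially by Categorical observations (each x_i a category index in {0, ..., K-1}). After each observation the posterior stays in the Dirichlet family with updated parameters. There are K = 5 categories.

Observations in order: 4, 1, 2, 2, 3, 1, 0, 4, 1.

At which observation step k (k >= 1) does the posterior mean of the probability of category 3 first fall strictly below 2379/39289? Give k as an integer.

k = 3

obs 1: x=4 → posterior Dirichlet(5, 3, 11, 8/5, 13/3)
obs 2: x=1 → posterior Dirichlet(5, 4, 11, 8/5, 13/3)
obs 3: x=2 → posterior Dirichlet(5, 4, 12, 8/5, 13/3)
obs 4: x=2 → posterior Dirichlet(5, 4, 13, 8/5, 13/3)
obs 5: x=3 → posterior Dirichlet(5, 4, 13, 13/5, 13/3)
obs 6: x=1 → posterior Dirichlet(5, 5, 13, 13/5, 13/3)
obs 7: x=0 → posterior Dirichlet(6, 5, 13, 13/5, 13/3)
obs 8: x=4 → posterior Dirichlet(6, 5, 13, 13/5, 16/3)
obs 9: x=1 → posterior Dirichlet(6, 6, 13, 13/5, 16/3)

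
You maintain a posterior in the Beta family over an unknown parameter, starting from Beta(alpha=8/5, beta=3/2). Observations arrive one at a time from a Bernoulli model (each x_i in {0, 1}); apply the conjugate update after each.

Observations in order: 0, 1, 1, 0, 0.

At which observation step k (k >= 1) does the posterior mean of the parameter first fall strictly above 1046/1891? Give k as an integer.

obs 1: x=0 → posterior Beta(8/5, 5/2)
obs 2: x=1 → posterior Beta(13/5, 5/2)
obs 3: x=1 → posterior Beta(18/5, 5/2)
obs 4: x=0 → posterior Beta(18/5, 7/2)
obs 5: x=0 → posterior Beta(18/5, 9/2)

k = 3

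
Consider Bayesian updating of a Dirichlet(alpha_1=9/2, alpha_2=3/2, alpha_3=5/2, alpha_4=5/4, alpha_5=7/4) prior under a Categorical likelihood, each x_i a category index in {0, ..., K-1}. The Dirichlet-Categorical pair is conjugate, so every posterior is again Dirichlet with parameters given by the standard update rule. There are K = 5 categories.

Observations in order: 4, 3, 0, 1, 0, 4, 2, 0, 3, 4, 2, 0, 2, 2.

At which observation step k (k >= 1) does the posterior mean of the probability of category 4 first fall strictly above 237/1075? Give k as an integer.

k = 10

obs 1: x=4 → posterior Dirichlet(9/2, 3/2, 5/2, 5/4, 11/4)
obs 2: x=3 → posterior Dirichlet(9/2, 3/2, 5/2, 9/4, 11/4)
obs 3: x=0 → posterior Dirichlet(11/2, 3/2, 5/2, 9/4, 11/4)
obs 4: x=1 → posterior Dirichlet(11/2, 5/2, 5/2, 9/4, 11/4)
obs 5: x=0 → posterior Dirichlet(13/2, 5/2, 5/2, 9/4, 11/4)
obs 6: x=4 → posterior Dirichlet(13/2, 5/2, 5/2, 9/4, 15/4)
obs 7: x=2 → posterior Dirichlet(13/2, 5/2, 7/2, 9/4, 15/4)
obs 8: x=0 → posterior Dirichlet(15/2, 5/2, 7/2, 9/4, 15/4)
obs 9: x=3 → posterior Dirichlet(15/2, 5/2, 7/2, 13/4, 15/4)
obs 10: x=4 → posterior Dirichlet(15/2, 5/2, 7/2, 13/4, 19/4)
obs 11: x=2 → posterior Dirichlet(15/2, 5/2, 9/2, 13/4, 19/4)
obs 12: x=0 → posterior Dirichlet(17/2, 5/2, 9/2, 13/4, 19/4)
obs 13: x=2 → posterior Dirichlet(17/2, 5/2, 11/2, 13/4, 19/4)
obs 14: x=2 → posterior Dirichlet(17/2, 5/2, 13/2, 13/4, 19/4)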